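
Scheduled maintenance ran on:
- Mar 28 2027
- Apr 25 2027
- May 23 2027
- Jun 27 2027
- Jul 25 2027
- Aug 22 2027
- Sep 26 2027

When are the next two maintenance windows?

Oct 24 2027, Nov 28 2027

All dates are Sundays, 28, 28, 35, 28, 28, 35 days apart.
Specifically, the 4th Sunday of each month.
October 2027 — 4th Sunday is Oct 24 2027.
4th Sunday of November 2027: Nov 28 2027.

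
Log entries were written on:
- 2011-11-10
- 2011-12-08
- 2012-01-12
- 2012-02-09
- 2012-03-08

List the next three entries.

These are Thursdays at 28- or 35-day spacing (28, 35, 28, 28).
The pattern: 2nd Thursday of the month.
April 2012 — 2nd Thursday is 2012-04-12.
2nd Thursday of May 2012: 2012-05-10.
2nd Thursday of June 2012: 2012-06-14.

2012-04-12, 2012-05-10, 2012-06-14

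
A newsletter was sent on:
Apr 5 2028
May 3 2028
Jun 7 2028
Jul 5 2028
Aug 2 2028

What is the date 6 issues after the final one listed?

Feb 7 2029

All dates are Wednesdays, 28, 35, 28, 28 days apart.
Specifically, the 1st Wednesday of each month.
September 2028 — 1st Wednesday is Sep 6 2028.
1st Wednesday of October 2028: Oct 4 2028.
November 2028 — 1st Wednesday is Nov 1 2028.
1st Wednesday of December 2028: Dec 6 2028.
1st Wednesday of January 2029: Jan 3 2029.
1st Wednesday of February 2029: Feb 7 2029.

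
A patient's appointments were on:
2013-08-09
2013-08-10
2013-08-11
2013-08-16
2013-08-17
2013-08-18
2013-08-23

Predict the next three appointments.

2013-08-24, 2013-08-25, 2013-08-30

The gap pattern 1, 1, 5, 1, 1, 5 repeats every 3 events.
These are the Fridays, Saturdays and Sundays of each week.
Next Saturday: 2013-08-24.
The following Sunday is 2013-08-25.
The following Friday is 2013-08-30.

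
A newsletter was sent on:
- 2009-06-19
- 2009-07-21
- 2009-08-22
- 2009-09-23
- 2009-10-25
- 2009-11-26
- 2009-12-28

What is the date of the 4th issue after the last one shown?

2010-05-05

The spacing is 32, 32, 32, 32, 32, 32 days — always 32 days.
2009-12-28 + 32 days = 2010-01-29.
2010-01-29 + 32 days = 2010-03-02.
2010-03-02 + 32 days = 2010-04-03.
2010-04-03 + 32 days = 2010-05-05.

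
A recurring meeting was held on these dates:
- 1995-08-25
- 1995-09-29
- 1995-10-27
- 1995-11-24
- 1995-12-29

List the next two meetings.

1996-01-26, 1996-02-23

Every date is a Friday; gaps 35, 28, 28, 35 days.
Each is the last Friday of its month (at least one falls on the 29th or later, ruling out '4th Friday').
Last Friday of January 1996: 1996-01-26.
February 1996 ends with Friday 1996-02-23.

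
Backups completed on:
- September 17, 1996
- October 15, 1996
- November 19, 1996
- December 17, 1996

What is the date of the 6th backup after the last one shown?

June 17, 1997

Gaps: 28, 35, 28 days — a mix of 28 and 35. Every date is a Tuesday.
Each is the 3rd Tuesday of its month.
January 1997 — 3rd Tuesday is January 21, 1997.
3rd Tuesday of February 1997: February 18, 1997.
March 1997 — 3rd Tuesday is March 18, 1997.
3rd Tuesday of April 1997: April 15, 1997.
3rd Tuesday of May 1997: May 20, 1997.
3rd Tuesday of June 1997: June 17, 1997.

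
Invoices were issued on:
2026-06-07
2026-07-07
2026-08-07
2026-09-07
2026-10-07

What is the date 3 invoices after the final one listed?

Each date is the 7th; the gaps (30, 31, 31, 30) track the month lengths.
The rule is the 7th of each month.
November 2026: 2026-11-07.
December 2026: 2026-12-07.
January 2027: 2027-01-07.

2027-01-07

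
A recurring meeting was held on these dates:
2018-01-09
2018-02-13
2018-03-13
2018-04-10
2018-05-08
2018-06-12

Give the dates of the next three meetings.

Gaps: 35, 28, 28, 28, 35 days — a mix of 28 and 35. Every date is a Tuesday.
Each is the 2nd Tuesday of its month.
July 2018 — 2nd Tuesday is 2018-07-10.
August 2018 — 2nd Tuesday is 2018-08-14.
September 2018 — 2nd Tuesday is 2018-09-11.

2018-07-10, 2018-08-14, 2018-09-11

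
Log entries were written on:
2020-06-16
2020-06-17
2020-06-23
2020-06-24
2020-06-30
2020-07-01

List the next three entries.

2020-07-07, 2020-07-08, 2020-07-14

Gaps: 1, 6, 1, 6, 1 days — not constant, but cyclic with period 2.
The events fall on every Tuesday and Wednesday.
The following Tuesday is 2020-07-07.
Next Wednesday: 2020-07-08.
Next Tuesday: 2020-07-14.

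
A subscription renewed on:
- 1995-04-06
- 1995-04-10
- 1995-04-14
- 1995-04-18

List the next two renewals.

Gaps between consecutive events: 4, 4, 4 days — a constant 4-day interval.
1995-04-18 + 4 days = 1995-04-22.
1995-04-22 + 4 days = 1995-04-26.

1995-04-22, 1995-04-26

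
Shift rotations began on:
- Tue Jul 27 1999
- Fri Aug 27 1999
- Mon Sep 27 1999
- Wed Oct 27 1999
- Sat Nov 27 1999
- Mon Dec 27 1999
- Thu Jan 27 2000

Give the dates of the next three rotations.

Sun Feb 27 2000, Mon Mar 27 2000, Thu Apr 27 2000

Gaps: 31, 31, 30, 31, 30, 31 days — not constant. Every event is on the 27th of the month.
Pattern: the 27th of each month.
February 2000: Sun Feb 27 2000.
March 2000: Mon Mar 27 2000.
Next: April 2000 → Thu Apr 27 2000.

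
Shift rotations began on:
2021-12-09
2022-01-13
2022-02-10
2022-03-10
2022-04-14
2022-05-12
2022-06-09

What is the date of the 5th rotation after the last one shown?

All dates are Thursdays, 35, 28, 28, 35, 28, 28 days apart.
Specifically, the 2nd Thursday of each month.
2nd Thursday of July 2022: 2022-07-14.
August 2022 — 2nd Thursday is 2022-08-11.
September 2022 — 2nd Thursday is 2022-09-08.
October 2022 — 2nd Thursday is 2022-10-13.
2nd Thursday of November 2022: 2022-11-10.

2022-11-10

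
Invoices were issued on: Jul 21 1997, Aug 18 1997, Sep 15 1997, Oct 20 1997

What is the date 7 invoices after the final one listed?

All dates are Mondays, 28, 28, 35 days apart.
Specifically, the 3rd Monday of each month.
November 1997 — 3rd Monday is Nov 17 1997.
3rd Monday of December 1997: Dec 15 1997.
3rd Monday of January 1998: Jan 19 1998.
February 1998 — 3rd Monday is Feb 16 1998.
March 1998 — 3rd Monday is Mar 16 1998.
April 1998 — 3rd Monday is Apr 20 1998.
3rd Monday of May 1998: May 18 1998.

May 18 1998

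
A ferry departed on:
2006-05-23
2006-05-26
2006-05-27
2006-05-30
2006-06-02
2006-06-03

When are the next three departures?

2006-06-06, 2006-06-09, 2006-06-10

The gap pattern 3, 1, 3, 3, 1 repeats every 3 events.
These are the Tuesdays, Fridays and Saturdays of each week.
The following Tuesday is 2006-06-06.
The following Friday is 2006-06-09.
The following Saturday is 2006-06-10.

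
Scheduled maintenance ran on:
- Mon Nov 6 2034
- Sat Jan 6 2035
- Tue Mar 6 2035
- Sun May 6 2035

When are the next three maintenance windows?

The day-of-month is always 6 (61, 59, 61 days between events).
So this recurs on the 6th of every 2 months.
Next: July 2035 → Fri Jul 6 2035.
Next: September 2035 → Thu Sep 6 2035.
November 2035: Tue Nov 6 2035.

Fri Jul 6 2035, Thu Sep 6 2035, Tue Nov 6 2035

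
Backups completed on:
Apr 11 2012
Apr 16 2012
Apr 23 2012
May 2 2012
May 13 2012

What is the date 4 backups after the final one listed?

Jul 16 2012

The spacing grows by 2 each time: 5, 7, 9, 11 days.
Next gap: 13 days. May 13 2012 + 13 days = May 26 2012.
Next gap: 15 days. May 26 2012 + 15 days = Jun 10 2012.
Next gap: 17 days. Jun 10 2012 + 17 days = Jun 27 2012.
Next gap: 19 days. Jun 27 2012 + 19 days = Jul 16 2012.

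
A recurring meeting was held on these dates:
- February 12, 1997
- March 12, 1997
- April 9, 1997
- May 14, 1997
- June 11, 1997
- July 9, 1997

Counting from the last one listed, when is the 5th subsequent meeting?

December 10, 1997

These are Wednesdays at 28- or 35-day spacing (28, 28, 35, 28, 28).
The pattern: 2nd Wednesday of the month.
August 1997 — 2nd Wednesday is August 13, 1997.
September 1997 — 2nd Wednesday is September 10, 1997.
October 1997 — 2nd Wednesday is October 8, 1997.
2nd Wednesday of November 1997: November 12, 1997.
December 1997 — 2nd Wednesday is December 10, 1997.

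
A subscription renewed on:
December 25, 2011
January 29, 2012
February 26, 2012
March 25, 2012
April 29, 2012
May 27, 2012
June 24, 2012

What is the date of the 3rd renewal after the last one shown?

September 30, 2012

These are Sundays with 35, 28, 28, 35, 28, 28-day gaps.
Each is the final Sunday of its month — January 29, 2012 is past the 28th, so '4th Sunday' doesn't fit.
July 2012 ends with Sunday July 29, 2012.
August 2012 ends with Sunday August 26, 2012.
September 2012 ends with Sunday September 30, 2012.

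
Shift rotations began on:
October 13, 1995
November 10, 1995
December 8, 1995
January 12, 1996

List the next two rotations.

Gaps: 28, 28, 35 days — a mix of 28 and 35. Every date is a Friday.
Each is the 2nd Friday of its month.
2nd Friday of February 1996: February 9, 1996.
March 1996 — 2nd Friday is March 8, 1996.

February 9, 1996; March 8, 1996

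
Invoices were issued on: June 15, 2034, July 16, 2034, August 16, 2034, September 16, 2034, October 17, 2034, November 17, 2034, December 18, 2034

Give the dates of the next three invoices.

January 18, 2035; February 18, 2035; March 21, 2035

The spacing is 31, 31, 31, 31, 31, 31 days — always 31 days.
December 18, 2034 + 31 days = January 18, 2035.
January 18, 2035 + 31 days = February 18, 2035.
February 18, 2035 + 31 days = March 21, 2035.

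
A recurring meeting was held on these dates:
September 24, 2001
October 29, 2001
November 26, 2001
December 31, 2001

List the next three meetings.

January 28, 2002; February 25, 2002; March 25, 2002

These are Mondays with 35, 28, 35-day gaps.
Each is the final Monday of its month — October 29, 2001 is past the 28th, so '4th Monday' doesn't fit.
January 2002 ends with Monday January 28, 2002.
Last Monday of February 2002: February 25, 2002.
Last Monday of March 2002: March 25, 2002.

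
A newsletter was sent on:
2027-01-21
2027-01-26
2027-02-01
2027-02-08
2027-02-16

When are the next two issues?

2027-02-25, 2027-03-07

Gaps: 5, 6, 7, 8 days — each gap is 1 larger than the previous one.
Next gap: 9 days. 2027-02-16 + 9 days = 2027-02-25.
Next gap: 10 days. 2027-02-25 + 10 days = 2027-03-07.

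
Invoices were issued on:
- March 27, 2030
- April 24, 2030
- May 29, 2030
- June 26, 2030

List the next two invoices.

July 31, 2030; August 28, 2030

All Wednesdays; the gaps (28, 35, 28) vary with month length.
This is the last Wednesday of each month.
Last Wednesday of July 2030: July 31, 2030.
August 2030 ends with Wednesday August 28, 2030.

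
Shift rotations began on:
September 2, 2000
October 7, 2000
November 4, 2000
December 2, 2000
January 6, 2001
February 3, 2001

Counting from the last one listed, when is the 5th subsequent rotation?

Gaps: 35, 28, 28, 35, 28 days — a mix of 28 and 35. Every date is a Saturday.
Each is the 1st Saturday of its month.
March 2001 — 1st Saturday is March 3, 2001.
April 2001 — 1st Saturday is April 7, 2001.
May 2001 — 1st Saturday is May 5, 2001.
June 2001 — 1st Saturday is June 2, 2001.
July 2001 — 1st Saturday is July 7, 2001.

July 7, 2001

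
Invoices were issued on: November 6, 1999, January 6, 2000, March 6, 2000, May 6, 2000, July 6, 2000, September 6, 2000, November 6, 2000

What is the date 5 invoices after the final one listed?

Gaps: 61, 60, 61, 61, 62, 61 days — not constant. Every event is on the 6th of the month.
Pattern: the 6th of every 2 months.
January 2001: January 6, 2001.
Next: March 2001 → March 6, 2001.
Next: May 2001 → May 6, 2001.
Next: July 2001 → July 6, 2001.
September 2001: September 6, 2001.

September 6, 2001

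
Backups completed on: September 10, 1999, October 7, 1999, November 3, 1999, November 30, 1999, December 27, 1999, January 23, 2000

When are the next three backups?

The spacing is 27, 27, 27, 27, 27 days — always 27 days.
January 23, 2000 + 27 days = February 19, 2000.
February 19, 2000 + 27 days = March 17, 2000.
March 17, 2000 + 27 days = April 13, 2000.

February 19, 2000; March 17, 2000; April 13, 2000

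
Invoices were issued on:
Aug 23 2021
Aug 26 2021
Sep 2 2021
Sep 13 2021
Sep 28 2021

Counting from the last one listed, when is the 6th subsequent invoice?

Mar 21 2022

The spacing grows by 4 each time: 3, 7, 11, 15 days.
Next gap: 19 days. Sep 28 2021 + 19 days = Oct 17 2021.
Next gap: 23 days. Oct 17 2021 + 23 days = Nov 9 2021.
Next gap: 27 days. Nov 9 2021 + 27 days = Dec 6 2021.
Next gap: 31 days. Dec 6 2021 + 31 days = Jan 6 2022.
Next gap: 35 days. Jan 6 2022 + 35 days = Feb 10 2022.
Next gap: 39 days. Feb 10 2022 + 39 days = Mar 21 2022.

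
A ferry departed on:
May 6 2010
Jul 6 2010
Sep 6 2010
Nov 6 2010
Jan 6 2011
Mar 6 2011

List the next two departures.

May 6 2011, Jul 6 2011

Each date is the 6th; the gaps (61, 62, 61, 61, 59) track the month lengths.
The rule is the 6th of every 2 months.
Next: May 2011 → May 6 2011.
July 2011: Jul 6 2011.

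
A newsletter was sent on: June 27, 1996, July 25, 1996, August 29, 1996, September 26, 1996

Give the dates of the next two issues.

October 31, 1996; November 28, 1996

All Thursdays; the gaps (28, 35, 28) vary with month length.
This is the last Thursday of each month.
Last Thursday of October 1996: October 31, 1996.
November 1996 ends with Thursday November 28, 1996.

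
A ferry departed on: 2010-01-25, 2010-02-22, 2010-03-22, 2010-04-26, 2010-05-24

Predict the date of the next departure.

2010-06-28

These are Mondays at 28- or 35-day spacing (28, 28, 35, 28).
The pattern: 4th Monday of the month.
4th Monday of June 2010: 2010-06-28.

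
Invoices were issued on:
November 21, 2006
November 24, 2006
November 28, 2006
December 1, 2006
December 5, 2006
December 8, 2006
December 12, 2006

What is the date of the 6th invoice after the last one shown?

Every event lands on a Tuesday or Friday (gaps cycle 3, 4, 3, 4, 3, 4).
So the schedule is: every Tuesday and Friday.
Next Friday: December 15, 2006.
Next Tuesday: December 19, 2006.
Next Friday: December 22, 2006.
The following Tuesday is December 26, 2006.
Next Friday: December 29, 2006.
The following Tuesday is January 2, 2007.

January 2, 2007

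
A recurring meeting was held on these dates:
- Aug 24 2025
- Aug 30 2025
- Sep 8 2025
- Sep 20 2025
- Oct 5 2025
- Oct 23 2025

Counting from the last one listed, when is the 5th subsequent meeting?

Mar 7 2026

Gaps: 6, 9, 12, 15, 18 days — each gap is 3 larger than the previous one.
Next gap: 21 days. Oct 23 2025 + 21 days = Nov 13 2025.
Next gap: 24 days. Nov 13 2025 + 24 days = Dec 7 2025.
Next gap: 27 days. Dec 7 2025 + 27 days = Jan 3 2026.
Next gap: 30 days. Jan 3 2026 + 30 days = Feb 2 2026.
Next gap: 33 days. Feb 2 2026 + 33 days = Mar 7 2026.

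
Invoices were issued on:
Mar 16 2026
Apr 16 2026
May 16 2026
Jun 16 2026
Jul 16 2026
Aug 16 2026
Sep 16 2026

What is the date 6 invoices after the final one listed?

Mar 16 2027

The day-of-month is always 16 (31, 30, 31, 30, 31, 31 days between events).
So this recurs on the 16th of each month.
October 2026: Oct 16 2026.
November 2026: Nov 16 2026.
December 2026: Dec 16 2026.
Next: January 2027 → Jan 16 2027.
February 2027: Feb 16 2027.
March 2027: Mar 16 2027.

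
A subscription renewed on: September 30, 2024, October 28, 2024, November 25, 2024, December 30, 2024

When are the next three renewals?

Every date is a Monday; gaps 28, 28, 35 days.
Each is the last Monday of its month (at least one falls on the 29th or later, ruling out '4th Monday').
Last Monday of January 2025: January 27, 2025.
Last Monday of February 2025: February 24, 2025.
March 2025 ends with Monday March 31, 2025.

January 27, 2025; February 24, 2025; March 31, 2025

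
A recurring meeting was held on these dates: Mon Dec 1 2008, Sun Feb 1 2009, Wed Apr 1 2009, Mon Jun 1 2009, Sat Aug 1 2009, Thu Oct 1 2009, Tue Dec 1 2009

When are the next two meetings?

Mon Feb 1 2010, Thu Apr 1 2010

The day-of-month is always 1 (62, 59, 61, 61, 61, 61 days between events).
So this recurs on the 1st of every 2 months.
February 2010: Mon Feb 1 2010.
Next: April 2010 → Thu Apr 1 2010.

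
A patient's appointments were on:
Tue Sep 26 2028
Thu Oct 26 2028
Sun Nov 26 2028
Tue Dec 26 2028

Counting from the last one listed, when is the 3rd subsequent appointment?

Gaps: 30, 31, 30 days — not constant. Every event is on the 26th of the month.
Pattern: the 26th of each month.
Next: January 2029 → Fri Jan 26 2029.
February 2029: Mon Feb 26 2029.
Next: March 2029 → Mon Mar 26 2029.

Mon Mar 26 2029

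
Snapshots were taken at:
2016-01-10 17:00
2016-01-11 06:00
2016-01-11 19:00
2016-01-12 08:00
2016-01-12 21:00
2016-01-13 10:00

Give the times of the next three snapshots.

2016-01-13 23:00, 2016-01-14 12:00, 2016-01-15 01:00

The interval is a steady 13 hours (13, 13, 13, 13, 13).
2016-01-13 10:00 + 13 h = 2016-01-13 23:00.
2016-01-13 23:00 + 13 h = 2016-01-14 12:00.
2016-01-14 12:00 + 13 h = 2016-01-15 01:00.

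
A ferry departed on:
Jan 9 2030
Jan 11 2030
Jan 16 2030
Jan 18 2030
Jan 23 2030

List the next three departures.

Every event lands on a Wednesday or Friday (gaps cycle 2, 5, 2, 5).
So the schedule is: every Wednesday and Friday.
The following Friday is Jan 25 2030.
The following Wednesday is Jan 30 2030.
The following Friday is Feb 1 2030.

Jan 25 2030, Jan 30 2030, Feb 1 2030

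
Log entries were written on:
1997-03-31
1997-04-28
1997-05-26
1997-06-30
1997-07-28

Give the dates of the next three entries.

1997-08-25, 1997-09-29, 1997-10-27

All Mondays; the gaps (28, 28, 35, 28) vary with month length.
This is the last Monday of each month.
Last Monday of August 1997: 1997-08-25.
Last Monday of September 1997: 1997-09-29.
October 1997 ends with Monday 1997-10-27.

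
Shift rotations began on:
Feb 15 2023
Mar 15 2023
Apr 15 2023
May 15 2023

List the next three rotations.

Each date is the 15th; the gaps (28, 31, 30) track the month lengths.
The rule is the 15th of each month.
June 2023: Jun 15 2023.
Next: July 2023 → Jul 15 2023.
Next: August 2023 → Aug 15 2023.

Jun 15 2023, Jul 15 2023, Aug 15 2023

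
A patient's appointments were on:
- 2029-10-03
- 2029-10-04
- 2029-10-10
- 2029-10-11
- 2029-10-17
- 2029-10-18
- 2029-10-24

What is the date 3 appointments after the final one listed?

2029-11-01

The gap pattern 1, 6, 1, 6, 1, 6 repeats every 2 events.
These are the Wednesdays and Thursdays of each week.
Next Thursday: 2029-10-25.
Next Wednesday: 2029-10-31.
Next Thursday: 2029-11-01.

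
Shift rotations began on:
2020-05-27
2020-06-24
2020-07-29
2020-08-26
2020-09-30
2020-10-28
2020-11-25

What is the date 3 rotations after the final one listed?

Every date is a Wednesday; gaps 28, 35, 28, 35, 28, 28 days.
Each is the last Wednesday of its month (at least one falls on the 29th or later, ruling out '4th Wednesday').
Last Wednesday of December 2020: 2020-12-30.
January 2021 ends with Wednesday 2021-01-27.
February 2021 ends with Wednesday 2021-02-24.

2021-02-24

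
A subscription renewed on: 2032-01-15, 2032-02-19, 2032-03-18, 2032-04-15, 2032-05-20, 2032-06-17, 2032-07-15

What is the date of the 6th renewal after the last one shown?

All dates are Thursdays, 35, 28, 28, 35, 28, 28 days apart.
Specifically, the 3rd Thursday of each month.
August 2032 — 3rd Thursday is 2032-08-19.
September 2032 — 3rd Thursday is 2032-09-16.
October 2032 — 3rd Thursday is 2032-10-21.
3rd Thursday of November 2032: 2032-11-18.
December 2032 — 3rd Thursday is 2032-12-16.
January 2033 — 3rd Thursday is 2033-01-20.

2033-01-20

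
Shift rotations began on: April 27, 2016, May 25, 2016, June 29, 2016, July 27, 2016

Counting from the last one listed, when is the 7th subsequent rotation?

These are Wednesdays with 28, 35, 28-day gaps.
Each is the final Wednesday of its month — June 29, 2016 is past the 28th, so '4th Wednesday' doesn't fit.
August 2016 ends with Wednesday August 31, 2016.
Last Wednesday of September 2016: September 28, 2016.
October 2016 ends with Wednesday October 26, 2016.
November 2016 ends with Wednesday November 30, 2016.
December 2016 ends with Wednesday December 28, 2016.
January 2017 ends with Wednesday January 25, 2017.
Last Wednesday of February 2017: February 22, 2017.

February 22, 2017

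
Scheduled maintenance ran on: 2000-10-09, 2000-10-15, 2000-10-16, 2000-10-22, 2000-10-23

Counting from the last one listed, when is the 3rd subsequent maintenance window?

2000-11-05

The gap pattern 6, 1, 6, 1 repeats every 2 events.
These are the Mondays and Sundays of each week.
The following Sunday is 2000-10-29.
The following Monday is 2000-10-30.
Next Sunday: 2000-11-05.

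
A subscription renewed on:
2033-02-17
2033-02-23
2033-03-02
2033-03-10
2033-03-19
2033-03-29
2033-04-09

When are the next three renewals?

The spacing grows by 1 each time: 6, 7, 8, 9, 10, 11 days.
Next gap: 12 days. 2033-04-09 + 12 days = 2033-04-21.
Next gap: 13 days. 2033-04-21 + 13 days = 2033-05-04.
Next gap: 14 days. 2033-05-04 + 14 days = 2033-05-18.

2033-04-21, 2033-05-04, 2033-05-18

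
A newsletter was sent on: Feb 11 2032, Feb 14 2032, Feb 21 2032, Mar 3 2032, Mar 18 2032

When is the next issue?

Apr 6 2032

Intervals are 3, 7, 11, 15 days — an arithmetic progression with common difference 4.
Next gap: 19 days. Mar 18 2032 + 19 days = Apr 6 2032.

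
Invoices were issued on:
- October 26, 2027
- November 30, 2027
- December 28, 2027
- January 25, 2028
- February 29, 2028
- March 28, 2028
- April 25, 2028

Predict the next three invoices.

May 30, 2028; June 27, 2028; July 25, 2028

All Tuesdays; the gaps (35, 28, 28, 35, 28, 28) vary with month length.
This is the last Tuesday of each month.
Last Tuesday of May 2028: May 30, 2028.
Last Tuesday of June 2028: June 27, 2028.
Last Tuesday of July 2028: July 25, 2028.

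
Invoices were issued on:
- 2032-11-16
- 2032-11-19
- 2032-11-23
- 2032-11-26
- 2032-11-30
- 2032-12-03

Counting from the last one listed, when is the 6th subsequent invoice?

Every event lands on a Tuesday or Friday (gaps cycle 3, 4, 3, 4, 3).
So the schedule is: every Tuesday and Friday.
Next Tuesday: 2032-12-07.
Next Friday: 2032-12-10.
The following Tuesday is 2032-12-14.
The following Friday is 2032-12-17.
Next Tuesday: 2032-12-21.
Next Friday: 2032-12-24.

2032-12-24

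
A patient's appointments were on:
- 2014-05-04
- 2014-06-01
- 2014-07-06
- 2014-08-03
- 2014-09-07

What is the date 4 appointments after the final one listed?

2015-01-04

Gaps: 28, 35, 28, 35 days — a mix of 28 and 35. Every date is a Sunday.
Each is the 1st Sunday of its month.
October 2014 — 1st Sunday is 2014-10-05.
November 2014 — 1st Sunday is 2014-11-02.
December 2014 — 1st Sunday is 2014-12-07.
1st Sunday of January 2015: 2015-01-04.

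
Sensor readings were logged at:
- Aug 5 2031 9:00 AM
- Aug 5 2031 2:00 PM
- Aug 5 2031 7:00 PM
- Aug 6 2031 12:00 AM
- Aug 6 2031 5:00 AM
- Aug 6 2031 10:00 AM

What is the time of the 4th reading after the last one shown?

Aug 7 2031 6:00 AM

The interval is a steady 5 hours (5, 5, 5, 5, 5).
Aug 6 2031 10:00 AM + 5 h = Aug 6 2031 3:00 PM.
Aug 6 2031 3:00 PM + 5 h = Aug 6 2031 8:00 PM.
Aug 6 2031 8:00 PM + 5 h = Aug 7 2031 1:00 AM.
Aug 7 2031 1:00 AM + 5 h = Aug 7 2031 6:00 AM.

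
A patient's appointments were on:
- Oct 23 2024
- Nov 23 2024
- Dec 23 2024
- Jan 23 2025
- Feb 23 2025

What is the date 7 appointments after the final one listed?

Sep 23 2025

Gaps: 31, 30, 31, 31 days — not constant. Every event is on the 23rd of the month.
Pattern: the 23rd of each month.
March 2025: Mar 23 2025.
April 2025: Apr 23 2025.
Next: May 2025 → May 23 2025.
June 2025: Jun 23 2025.
July 2025: Jul 23 2025.
August 2025: Aug 23 2025.
Next: September 2025 → Sep 23 2025.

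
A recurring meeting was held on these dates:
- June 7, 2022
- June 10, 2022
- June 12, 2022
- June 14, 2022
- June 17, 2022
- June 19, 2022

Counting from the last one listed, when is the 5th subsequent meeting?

July 1, 2022

The gap pattern 3, 2, 2, 3, 2 repeats every 3 events.
These are the Tuesdays, Fridays and Sundays of each week.
Next Tuesday: June 21, 2022.
The following Friday is June 24, 2022.
The following Sunday is June 26, 2022.
The following Tuesday is June 28, 2022.
The following Friday is July 1, 2022.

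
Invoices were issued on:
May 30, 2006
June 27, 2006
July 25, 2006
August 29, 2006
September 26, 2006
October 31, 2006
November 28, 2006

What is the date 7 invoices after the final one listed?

All Tuesdays; the gaps (28, 28, 35, 28, 35, 28) vary with month length.
This is the last Tuesday of each month.
December 2006 ends with Tuesday December 26, 2006.
January 2007 ends with Tuesday January 30, 2007.
Last Tuesday of February 2007: February 27, 2007.
March 2007 ends with Tuesday March 27, 2007.
Last Tuesday of April 2007: April 24, 2007.
May 2007 ends with Tuesday May 29, 2007.
Last Tuesday of June 2007: June 26, 2007.

June 26, 2007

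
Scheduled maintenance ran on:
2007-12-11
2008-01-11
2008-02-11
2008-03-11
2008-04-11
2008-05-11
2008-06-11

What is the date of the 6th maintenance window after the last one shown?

2008-12-11

Gaps: 31, 31, 29, 31, 30, 31 days — not constant. Every event is on the 11th of the month.
Pattern: the 11th of each month.
July 2008: 2008-07-11.
Next: August 2008 → 2008-08-11.
September 2008: 2008-09-11.
October 2008: 2008-10-11.
November 2008: 2008-11-11.
December 2008: 2008-12-11.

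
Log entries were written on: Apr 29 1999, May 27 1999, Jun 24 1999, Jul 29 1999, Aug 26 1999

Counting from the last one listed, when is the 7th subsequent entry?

These are Thursdays with 28, 28, 35, 28-day gaps.
Each is the final Thursday of its month — Apr 29 1999 is past the 28th, so '4th Thursday' doesn't fit.
September 1999 ends with Thursday Sep 30 1999.
Last Thursday of October 1999: Oct 28 1999.
November 1999 ends with Thursday Nov 25 1999.
Last Thursday of December 1999: Dec 30 1999.
Last Thursday of January 2000: Jan 27 2000.
February 2000 ends with Thursday Feb 24 2000.
March 2000 ends with Thursday Mar 30 2000.

Mar 30 2000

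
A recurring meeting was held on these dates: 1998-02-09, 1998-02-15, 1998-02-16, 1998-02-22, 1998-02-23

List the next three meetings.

1998-03-01, 1998-03-02, 1998-03-08

Gaps: 6, 1, 6, 1 days — not constant, but cyclic with period 2.
The events fall on every Monday and Sunday.
The following Sunday is 1998-03-01.
Next Monday: 1998-03-02.
The following Sunday is 1998-03-08.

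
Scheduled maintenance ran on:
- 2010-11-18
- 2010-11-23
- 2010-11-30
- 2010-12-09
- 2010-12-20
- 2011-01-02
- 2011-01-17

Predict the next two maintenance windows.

Gaps: 5, 7, 9, 11, 13, 15 days — each gap is 2 larger than the previous one.
Next gap: 17 days. 2011-01-17 + 17 days = 2011-02-03.
Next gap: 19 days. 2011-02-03 + 19 days = 2011-02-22.

2011-02-03, 2011-02-22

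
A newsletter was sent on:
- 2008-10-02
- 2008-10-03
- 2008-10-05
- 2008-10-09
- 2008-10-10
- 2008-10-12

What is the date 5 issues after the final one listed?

The gap pattern 1, 2, 4, 1, 2 repeats every 3 events.
These are the Thursdays, Fridays and Sundays of each week.
The following Thursday is 2008-10-16.
Next Friday: 2008-10-17.
The following Sunday is 2008-10-19.
The following Thursday is 2008-10-23.
Next Friday: 2008-10-24.

2008-10-24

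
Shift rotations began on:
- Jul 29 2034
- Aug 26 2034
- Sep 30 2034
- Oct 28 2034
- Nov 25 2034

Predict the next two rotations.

Dec 30 2034, Jan 27 2035

These are Saturdays with 28, 35, 28, 28-day gaps.
Each is the final Saturday of its month — Jul 29 2034 is past the 28th, so '4th Saturday' doesn't fit.
Last Saturday of December 2034: Dec 30 2034.
Last Saturday of January 2035: Jan 27 2035.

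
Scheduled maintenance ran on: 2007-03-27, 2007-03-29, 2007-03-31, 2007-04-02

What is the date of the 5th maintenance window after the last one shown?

Gaps between consecutive events: 2, 2, 2 days — a constant 2-day interval.
2007-04-02 + 2 days = 2007-04-04.
2007-04-04 + 2 days = 2007-04-06.
2007-04-06 + 2 days = 2007-04-08.
2007-04-08 + 2 days = 2007-04-10.
2007-04-10 + 2 days = 2007-04-12.

2007-04-12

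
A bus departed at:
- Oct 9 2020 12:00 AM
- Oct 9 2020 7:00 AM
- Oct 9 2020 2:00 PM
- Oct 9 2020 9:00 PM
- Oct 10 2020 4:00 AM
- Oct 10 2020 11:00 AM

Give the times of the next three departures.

The interval is a steady 7 hours (7, 7, 7, 7, 7).
Oct 10 2020 11:00 AM + 7 h = Oct 10 2020 6:00 PM.
Oct 10 2020 6:00 PM + 7 h = Oct 11 2020 1:00 AM.
Oct 11 2020 1:00 AM + 7 h = Oct 11 2020 8:00 AM.

Oct 10 2020 6:00 PM, Oct 11 2020 1:00 AM, Oct 11 2020 8:00 AM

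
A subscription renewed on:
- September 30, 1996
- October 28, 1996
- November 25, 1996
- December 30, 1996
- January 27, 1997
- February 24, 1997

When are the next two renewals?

March 31, 1997; April 28, 1997

These are Mondays with 28, 28, 35, 28, 28-day gaps.
Each is the final Monday of its month — September 30, 1996 is past the 28th, so '4th Monday' doesn't fit.
March 1997 ends with Monday March 31, 1997.
April 1997 ends with Monday April 28, 1997.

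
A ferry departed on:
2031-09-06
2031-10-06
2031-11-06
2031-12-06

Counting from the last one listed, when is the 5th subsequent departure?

Gaps: 30, 31, 30 days — not constant. Every event is on the 6th of the month.
Pattern: the 6th of each month.
January 2032: 2032-01-06.
Next: February 2032 → 2032-02-06.
March 2032: 2032-03-06.
Next: April 2032 → 2032-04-06.
May 2032: 2032-05-06.

2032-05-06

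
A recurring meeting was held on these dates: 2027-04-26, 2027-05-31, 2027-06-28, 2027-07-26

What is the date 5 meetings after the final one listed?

2027-12-27

Every date is a Monday; gaps 35, 28, 28 days.
Each is the last Monday of its month (at least one falls on the 29th or later, ruling out '4th Monday').
Last Monday of August 2027: 2027-08-30.
Last Monday of September 2027: 2027-09-27.
October 2027 ends with Monday 2027-10-25.
November 2027 ends with Monday 2027-11-29.
December 2027 ends with Monday 2027-12-27.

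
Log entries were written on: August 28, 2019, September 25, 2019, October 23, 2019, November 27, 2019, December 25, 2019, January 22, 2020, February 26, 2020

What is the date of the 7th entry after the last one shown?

Gaps: 28, 28, 35, 28, 28, 35 days — a mix of 28 and 35. Every date is a Wednesday.
Each is the 4th Wednesday of its month.
4th Wednesday of March 2020: March 25, 2020.
April 2020 — 4th Wednesday is April 22, 2020.
May 2020 — 4th Wednesday is May 27, 2020.
June 2020 — 4th Wednesday is June 24, 2020.
4th Wednesday of July 2020: July 22, 2020.
4th Wednesday of August 2020: August 26, 2020.
4th Wednesday of September 2020: September 23, 2020.

September 23, 2020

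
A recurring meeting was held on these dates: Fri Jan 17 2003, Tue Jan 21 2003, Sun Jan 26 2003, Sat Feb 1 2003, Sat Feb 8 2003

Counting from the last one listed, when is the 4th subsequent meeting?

Gaps: 4, 5, 6, 7 days — each gap is 1 larger than the previous one.
Next gap: 8 days. Sat Feb 8 2003 + 8 days = Sun Feb 16 2003.
Next gap: 9 days. Sun Feb 16 2003 + 9 days = Tue Feb 25 2003.
Next gap: 10 days. Tue Feb 25 2003 + 10 days = Fri Mar 7 2003.
Next gap: 11 days. Fri Mar 7 2003 + 11 days = Tue Mar 18 2003.

Tue Mar 18 2003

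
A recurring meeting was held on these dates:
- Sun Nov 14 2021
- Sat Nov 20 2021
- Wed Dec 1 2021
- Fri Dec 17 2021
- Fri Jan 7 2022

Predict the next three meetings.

Wed Feb 2 2022, Sat Mar 5 2022, Sun Apr 10 2022

Gaps: 6, 11, 16, 21 days — each gap is 5 larger than the previous one.
Next gap: 26 days. Fri Jan 7 2022 + 26 days = Wed Feb 2 2022.
Next gap: 31 days. Wed Feb 2 2022 + 31 days = Sat Mar 5 2022.
Next gap: 36 days. Sat Mar 5 2022 + 36 days = Sun Apr 10 2022.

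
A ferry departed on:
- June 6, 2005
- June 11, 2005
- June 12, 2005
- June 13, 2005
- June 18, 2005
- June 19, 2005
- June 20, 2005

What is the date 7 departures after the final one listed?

Every event lands on a Monday or Saturday or Sunday (gaps cycle 5, 1, 1, 5, 1, 1).
So the schedule is: every Monday, Saturday and Sunday.
The following Saturday is June 25, 2005.
Next Sunday: June 26, 2005.
The following Monday is June 27, 2005.
The following Saturday is July 2, 2005.
The following Sunday is July 3, 2005.
Next Monday: July 4, 2005.
The following Saturday is July 9, 2005.

July 9, 2005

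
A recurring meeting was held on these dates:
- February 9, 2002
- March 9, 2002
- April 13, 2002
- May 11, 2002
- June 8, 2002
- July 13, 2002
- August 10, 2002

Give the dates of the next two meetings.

Gaps: 28, 35, 28, 28, 35, 28 days — a mix of 28 and 35. Every date is a Saturday.
Each is the 2nd Saturday of its month.
September 2002 — 2nd Saturday is September 14, 2002.
2nd Saturday of October 2002: October 12, 2002.

September 14, 2002; October 12, 2002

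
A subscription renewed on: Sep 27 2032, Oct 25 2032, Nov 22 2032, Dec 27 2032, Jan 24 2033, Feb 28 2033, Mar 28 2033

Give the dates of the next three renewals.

Gaps: 28, 28, 35, 28, 35, 28 days — a mix of 28 and 35. Every date is a Monday.
Each is the 4th Monday of its month.
4th Monday of April 2033: Apr 25 2033.
4th Monday of May 2033: May 23 2033.
June 2033 — 4th Monday is Jun 27 2033.

Apr 25 2033, May 23 2033, Jun 27 2033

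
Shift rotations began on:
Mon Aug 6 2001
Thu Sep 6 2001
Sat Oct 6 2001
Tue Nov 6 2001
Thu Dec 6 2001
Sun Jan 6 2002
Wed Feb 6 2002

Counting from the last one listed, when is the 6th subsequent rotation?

Tue Aug 6 2002

The day-of-month is always 6 (31, 30, 31, 30, 31, 31 days between events).
So this recurs on the 6th of each month.
March 2002: Wed Mar 6 2002.
Next: April 2002 → Sat Apr 6 2002.
Next: May 2002 → Mon May 6 2002.
June 2002: Thu Jun 6 2002.
Next: July 2002 → Sat Jul 6 2002.
Next: August 2002 → Tue Aug 6 2002.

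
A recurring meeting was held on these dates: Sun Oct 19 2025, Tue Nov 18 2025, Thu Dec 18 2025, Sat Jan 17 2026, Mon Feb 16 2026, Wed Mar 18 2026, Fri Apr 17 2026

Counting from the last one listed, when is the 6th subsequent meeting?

Wed Oct 14 2026

Gaps between consecutive events: 30, 30, 30, 30, 30, 30 days — a constant 30-day interval.
Fri Apr 17 2026 + 30 days = Sun May 17 2026.
Sun May 17 2026 + 30 days = Tue Jun 16 2026.
Tue Jun 16 2026 + 30 days = Thu Jul 16 2026.
Thu Jul 16 2026 + 30 days = Sat Aug 15 2026.
Sat Aug 15 2026 + 30 days = Mon Sep 14 2026.
Mon Sep 14 2026 + 30 days = Wed Oct 14 2026.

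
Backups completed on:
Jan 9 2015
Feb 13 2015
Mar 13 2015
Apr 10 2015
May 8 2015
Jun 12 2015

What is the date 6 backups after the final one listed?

Dec 11 2015

These are Fridays at 28- or 35-day spacing (35, 28, 28, 28, 35).
The pattern: 2nd Friday of the month.
2nd Friday of July 2015: Jul 10 2015.
August 2015 — 2nd Friday is Aug 14 2015.
2nd Friday of September 2015: Sep 11 2015.
2nd Friday of October 2015: Oct 9 2015.
2nd Friday of November 2015: Nov 13 2015.
December 2015 — 2nd Friday is Dec 11 2015.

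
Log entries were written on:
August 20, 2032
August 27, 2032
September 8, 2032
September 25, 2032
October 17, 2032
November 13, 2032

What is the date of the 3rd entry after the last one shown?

The spacing grows by 5 each time: 7, 12, 17, 22, 27 days.
Next gap: 32 days. November 13, 2032 + 32 days = December 15, 2032.
Next gap: 37 days. December 15, 2032 + 37 days = January 21, 2033.
Next gap: 42 days. January 21, 2033 + 42 days = March 4, 2033.

March 4, 2033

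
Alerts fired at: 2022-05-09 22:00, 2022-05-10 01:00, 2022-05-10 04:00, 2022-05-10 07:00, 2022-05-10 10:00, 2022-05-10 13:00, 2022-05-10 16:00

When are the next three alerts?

The interval is a steady 3 hours (3, 3, 3, 3, 3, 3).
2022-05-10 16:00 + 3 h = 2022-05-10 19:00.
2022-05-10 19:00 + 3 h = 2022-05-10 22:00.
2022-05-10 22:00 + 3 h = 2022-05-11 01:00.

2022-05-10 19:00, 2022-05-10 22:00, 2022-05-11 01:00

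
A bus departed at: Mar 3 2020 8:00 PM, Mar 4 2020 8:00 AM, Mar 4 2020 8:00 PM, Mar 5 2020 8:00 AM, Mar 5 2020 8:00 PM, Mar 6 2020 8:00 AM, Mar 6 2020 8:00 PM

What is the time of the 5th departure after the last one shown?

Mar 9 2020 8:00 AM

Gaps: 12, 12, 12, 12, 12, 12 hours — each event is 12 hours after the previous one.
Mar 6 2020 8:00 PM + 12 h = Mar 7 2020 8:00 AM.
Mar 7 2020 8:00 AM + 12 h = Mar 7 2020 8:00 PM.
Mar 7 2020 8:00 PM + 12 h = Mar 8 2020 8:00 AM.
Mar 8 2020 8:00 AM + 12 h = Mar 8 2020 8:00 PM.
Mar 8 2020 8:00 PM + 12 h = Mar 9 2020 8:00 AM.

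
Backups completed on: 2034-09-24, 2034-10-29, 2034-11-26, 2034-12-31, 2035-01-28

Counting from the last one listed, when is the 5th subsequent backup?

2035-06-24

All Sundays; the gaps (35, 28, 35, 28) vary with month length.
This is the last Sunday of each month.
Last Sunday of February 2035: 2035-02-25.
March 2035 ends with Sunday 2035-03-25.
Last Sunday of April 2035: 2035-04-29.
May 2035 ends with Sunday 2035-05-27.
June 2035 ends with Sunday 2035-06-24.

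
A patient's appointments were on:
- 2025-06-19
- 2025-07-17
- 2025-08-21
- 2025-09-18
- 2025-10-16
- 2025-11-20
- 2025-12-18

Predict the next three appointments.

All dates are Thursdays, 28, 35, 28, 28, 35, 28 days apart.
Specifically, the 3rd Thursday of each month.
January 2026 — 3rd Thursday is 2026-01-15.
February 2026 — 3rd Thursday is 2026-02-19.
March 2026 — 3rd Thursday is 2026-03-19.

2026-01-15, 2026-02-19, 2026-03-19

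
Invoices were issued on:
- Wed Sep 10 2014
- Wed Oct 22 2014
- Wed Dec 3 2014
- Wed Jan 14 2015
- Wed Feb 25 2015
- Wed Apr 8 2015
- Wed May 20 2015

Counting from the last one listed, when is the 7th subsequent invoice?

The spacing is 42, 42, 42, 42, 42, 42 days — always 42 days.
Wed May 20 2015 + 42 days = Wed Jul 1 2015.
Wed Jul 1 2015 + 42 days = Wed Aug 12 2015.
Wed Aug 12 2015 + 42 days = Wed Sep 23 2015.
Wed Sep 23 2015 + 42 days = Wed Nov 4 2015.
Wed Nov 4 2015 + 42 days = Wed Dec 16 2015.
Wed Dec 16 2015 + 42 days = Wed Jan 27 2016.
Wed Jan 27 2016 + 42 days = Wed Mar 9 2016.

Wed Mar 9 2016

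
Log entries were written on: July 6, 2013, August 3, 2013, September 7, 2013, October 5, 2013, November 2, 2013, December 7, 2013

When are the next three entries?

January 4, 2014; February 1, 2014; March 1, 2014

These are Saturdays at 28- or 35-day spacing (28, 35, 28, 28, 35).
The pattern: 1st Saturday of the month.
January 2014 — 1st Saturday is January 4, 2014.
February 2014 — 1st Saturday is February 1, 2014.
1st Saturday of March 2014: March 1, 2014.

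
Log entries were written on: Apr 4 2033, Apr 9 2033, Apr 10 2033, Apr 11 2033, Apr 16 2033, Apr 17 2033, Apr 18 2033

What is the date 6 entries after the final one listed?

May 2 2033

Gaps: 5, 1, 1, 5, 1, 1 days — not constant, but cyclic with period 3.
The events fall on every Monday, Saturday and Sunday.
The following Saturday is Apr 23 2033.
Next Sunday: Apr 24 2033.
The following Monday is Apr 25 2033.
The following Saturday is Apr 30 2033.
The following Sunday is May 1 2033.
The following Monday is May 2 2033.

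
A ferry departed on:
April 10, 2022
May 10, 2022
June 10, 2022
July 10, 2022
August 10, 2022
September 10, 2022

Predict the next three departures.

The day-of-month is always 10 (30, 31, 30, 31, 31 days between events).
So this recurs on the 10th of each month.
October 2022: October 10, 2022.
November 2022: November 10, 2022.
December 2022: December 10, 2022.

October 10, 2022; November 10, 2022; December 10, 2022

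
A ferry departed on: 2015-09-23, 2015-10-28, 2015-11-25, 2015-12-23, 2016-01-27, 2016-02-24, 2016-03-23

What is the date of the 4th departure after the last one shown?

These are Wednesdays at 28- or 35-day spacing (35, 28, 28, 35, 28, 28).
The pattern: 4th Wednesday of the month.
April 2016 — 4th Wednesday is 2016-04-27.
4th Wednesday of May 2016: 2016-05-25.
June 2016 — 4th Wednesday is 2016-06-22.
4th Wednesday of July 2016: 2016-07-27.

2016-07-27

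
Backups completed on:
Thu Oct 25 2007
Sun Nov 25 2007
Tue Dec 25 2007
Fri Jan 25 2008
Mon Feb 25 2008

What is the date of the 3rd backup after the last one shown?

Gaps: 31, 30, 31, 31 days — not constant. Every event is on the 25th of the month.
Pattern: the 25th of each month.
March 2008: Tue Mar 25 2008.
April 2008: Fri Apr 25 2008.
Next: May 2008 → Sun May 25 2008.

Sun May 25 2008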